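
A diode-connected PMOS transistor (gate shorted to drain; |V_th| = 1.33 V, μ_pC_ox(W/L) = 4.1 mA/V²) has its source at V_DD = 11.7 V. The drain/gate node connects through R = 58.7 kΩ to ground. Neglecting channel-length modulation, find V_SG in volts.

V_SG = 1.62 V

With gate tied to drain, V_SG = V_SD ≥ V_SG − |V_th|, so the device is in saturation.
KCL at the drain: ½ k_p (V_SG − |V_th|)² = (V_DD − V_SG)/R.
Let x = V_SG − 1.33. Then 120 x² + x − 10.37 = 0, giving x = 0.289 V (positive root), so V_SG = 1.62 V.
I_D = (V_DD − V_SG)/R = (11.7 − 1.62) / 58.7 = 0.172 mA.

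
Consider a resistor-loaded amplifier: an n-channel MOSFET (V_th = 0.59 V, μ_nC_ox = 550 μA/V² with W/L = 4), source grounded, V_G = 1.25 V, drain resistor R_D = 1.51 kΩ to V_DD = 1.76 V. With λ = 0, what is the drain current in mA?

V_GS = V_G = 1.25 V, so V_ov = 1.25 − 0.59 = 0.66 V.
k_n = μ_nC_ox · (W/L) = 2.2 mA/V².
Assume saturation: I_D = ½ k_n V_ov² = 0.5 × 2.2 × 0.66² = 0.479 mA, giving V_DS = V_DD − I_D R_D = 1.76 − 0.479 × 1.51 = 1.04 V.
V_DS = 1.04 V ≥ V_ov = 0.66 V, confirming saturation.

I_D = 0.479 mA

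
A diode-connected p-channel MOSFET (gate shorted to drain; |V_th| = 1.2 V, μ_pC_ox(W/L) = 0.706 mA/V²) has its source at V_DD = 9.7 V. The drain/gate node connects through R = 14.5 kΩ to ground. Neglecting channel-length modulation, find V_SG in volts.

V_SG = 2.39 V

With gate tied to drain, V_SG = V_SD ≥ V_SG − |V_th|, so the device is in saturation.
KCL at the drain: ½ k_p (V_SG − |V_th|)² = (V_DD − V_SG)/R.
Let x = V_SG − 1.2. Then 5.12 x² + x − 8.5 = 0, giving x = 1.19 V (positive root), so V_SG = 2.39 V.
I_D = (V_DD − V_SG)/R = (9.7 − 2.39) / 14.5 = 0.504 mA.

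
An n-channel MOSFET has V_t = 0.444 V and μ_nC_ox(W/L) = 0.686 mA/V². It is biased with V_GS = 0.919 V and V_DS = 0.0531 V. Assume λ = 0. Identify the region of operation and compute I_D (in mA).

Triode; I_D = 0.0163 mA

V_ov = V_GS − V_t = 0.919 − 0.444 = 0.475 V.
Since V_DS = 0.0531 V < V_ov = 0.475 V, the device is in the triode region.
I_D = k_n [V_ov · V_DS − ½ V_DS²] = 0.686 × [0.475 × 0.0531 − 0.5 × 0.0531²] = 0.0163 mA.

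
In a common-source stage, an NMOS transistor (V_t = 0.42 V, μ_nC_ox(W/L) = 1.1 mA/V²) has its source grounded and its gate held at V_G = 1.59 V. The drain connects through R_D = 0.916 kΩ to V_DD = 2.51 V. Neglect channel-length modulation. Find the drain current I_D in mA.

I_D = 0.753 mA

V_GS = V_G = 1.59 V, so V_ov = 1.59 − 0.42 = 1.17 V.
Assume saturation: I_D = ½ k_n V_ov² = 0.5 × 1.1 × 1.17² = 0.753 mA, giving V_DS = V_DD − I_D R_D = 2.51 − 0.753 × 0.916 = 1.82 V.
V_DS = 1.82 V ≥ V_ov = 1.17 V, confirming saturation.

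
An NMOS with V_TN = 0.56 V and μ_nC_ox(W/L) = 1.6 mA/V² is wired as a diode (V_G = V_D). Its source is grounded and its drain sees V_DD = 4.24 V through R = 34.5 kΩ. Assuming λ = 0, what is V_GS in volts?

V_GS = 0.907 V

With gate tied to drain, V_GS = V_DS ≥ V_GS − V_TN, so the device is in saturation.
KCL at the drain: ½ k_n (V_GS − V_TN)² = (V_DD − V_GS)/R.
Let x = V_GS − 0.56. Then 27.6 x² + x − 3.68 = 0, giving x = 0.347 V (positive root), so V_GS = 0.907 V.
I_D = (V_DD − V_GS)/R = (4.24 − 0.907) / 34.5 = 0.0966 mA.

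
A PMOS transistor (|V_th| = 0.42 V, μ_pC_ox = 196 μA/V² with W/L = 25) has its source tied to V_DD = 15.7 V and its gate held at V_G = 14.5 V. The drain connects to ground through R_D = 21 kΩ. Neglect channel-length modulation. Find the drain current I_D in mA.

I_D = 0.737 mA

V_SG = V_DD − V_G = 15.7 − 14.5 = 1.2 V, so V_ov = 1.2 − 0.42 = 0.78 V.
k_p = μ_pC_ox · (W/L) = 4.9 mA/V².
Assume saturation: I_D = ½ k_p V_ov² = 0.5 × 4.9 × 0.78² = 1.49 mA, giving V_SD = V_DD − I_D R_D = 15.7 − 1.49 × 21 = -15.6 V.
But -15.6 V < V_ov = 0.78 V, so the device is actually in triode.
In triode I_D = k_p[V_ov V_SD − ½ V_SD²] and I_D = (V_DD − V_SD)/R_D. Equating: 51.5 V_SD² − 81.26 V_SD + 15.7 = 0, giving V_SD = 0.225 V (the root below V_ov).
I_D = (15.7 − 0.225) / 21 = 0.737 mA.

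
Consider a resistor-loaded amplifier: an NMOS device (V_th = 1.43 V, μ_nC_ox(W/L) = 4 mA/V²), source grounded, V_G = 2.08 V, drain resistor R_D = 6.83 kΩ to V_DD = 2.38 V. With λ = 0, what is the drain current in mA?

I_D = 0.328 mA

V_GS = V_G = 2.08 V, so V_ov = 2.08 − 1.43 = 0.65 V.
Assume saturation: I_D = ½ k_n V_ov² = 0.5 × 4 × 0.65² = 0.845 mA, giving V_DS = V_DD − I_D R_D = 2.38 − 0.845 × 6.83 = -3.39 V.
But -3.39 V < V_ov = 0.65 V, so the device is actually in triode.
In triode I_D = k_n[V_ov V_DS − ½ V_DS²] and I_D = (V_DD − V_DS)/R_D. Equating: 13.7 V_DS² − 18.76 V_DS + 2.38 = 0, giving V_DS = 0.141 V (the root below V_ov).
I_D = (2.38 − 0.141) / 6.83 = 0.328 mA.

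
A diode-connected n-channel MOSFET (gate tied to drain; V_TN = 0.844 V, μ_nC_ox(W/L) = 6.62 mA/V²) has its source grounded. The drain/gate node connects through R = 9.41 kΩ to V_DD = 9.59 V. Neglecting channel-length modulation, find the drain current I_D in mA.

I_D = 0.875 mA

With gate tied to drain, V_GS = V_DS ≥ V_GS − V_TN, so the device is in saturation.
KCL at the drain: ½ k_n (V_GS − V_TN)² = (V_DD − V_GS)/R.
Let x = V_GS − 0.844. Then 31.1 x² + x − 8.746 = 0, giving x = 0.514 V (positive root), so V_GS = 1.36 V.
I_D = (V_DD − V_GS)/R = (9.59 − 1.36) / 9.41 = 0.875 mA.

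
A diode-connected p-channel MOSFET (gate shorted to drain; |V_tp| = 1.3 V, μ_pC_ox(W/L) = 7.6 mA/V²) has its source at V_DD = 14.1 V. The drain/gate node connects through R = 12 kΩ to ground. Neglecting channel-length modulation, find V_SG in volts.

With gate tied to drain, V_SG = V_SD ≥ V_SG − |V_tp|, so the device is in saturation.
KCL at the drain: ½ k_p (V_SG − |V_tp|)² = (V_DD − V_SG)/R.
Let x = V_SG − 1.3. Then 45.6 x² + x − 12.8 = 0, giving x = 0.519 V (positive root), so V_SG = 1.82 V.
I_D = (V_DD − V_SG)/R = (14.1 − 1.82) / 12 = 1.02 mA.

V_SG = 1.82 V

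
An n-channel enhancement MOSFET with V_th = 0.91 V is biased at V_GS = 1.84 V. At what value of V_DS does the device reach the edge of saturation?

The boundary between triode and saturation is V_DS = V_GS − V_th = V_ov.
V_ov = 1.84 − 0.91 = 0.93 V.

V_DS,sat = 0.930 V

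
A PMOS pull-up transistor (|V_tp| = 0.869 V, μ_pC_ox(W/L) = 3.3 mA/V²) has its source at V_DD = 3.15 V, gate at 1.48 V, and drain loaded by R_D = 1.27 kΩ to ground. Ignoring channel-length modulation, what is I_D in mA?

V_SG = V_DD − V_G = 3.15 − 1.48 = 1.67 V, so V_ov = 1.67 − 0.869 = 0.801 V.
Assume saturation: I_D = ½ k_p V_ov² = 0.5 × 3.3 × 0.801² = 1.06 mA, giving V_SD = V_DD − I_D R_D = 3.15 − 1.06 × 1.27 = 1.81 V.
V_SD = 1.81 V ≥ V_ov = 0.801 V, confirming saturation.

I_D = 1.06 mA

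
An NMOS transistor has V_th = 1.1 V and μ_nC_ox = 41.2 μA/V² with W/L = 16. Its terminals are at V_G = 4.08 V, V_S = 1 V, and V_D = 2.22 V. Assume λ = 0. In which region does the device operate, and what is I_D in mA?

V_GS = V_G − V_S = 4.08 − 1 = 3.08 V; V_DS = V_D − V_S = 2.22 − 1 = 1.22 V.
k_n = μ_nC_ox · (W/L) = 0.6592 mA/V².
V_ov = V_GS − V_th = 3.08 − 1.1 = 1.98 V.
Since V_DS = 1.22 V < V_ov = 1.98 V, the device is in the triode region.
I_D = k_n [V_ov · V_DS − ½ V_DS²] = 0.6592 × [1.98 × 1.22 − 0.5 × 1.22²] = 1.1 mA.

Triode; I_D = 1.10 mA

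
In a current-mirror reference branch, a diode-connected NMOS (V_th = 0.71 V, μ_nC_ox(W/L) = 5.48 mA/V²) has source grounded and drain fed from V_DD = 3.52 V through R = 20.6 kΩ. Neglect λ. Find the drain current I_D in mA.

With gate tied to drain, V_GS = V_DS ≥ V_GS − V_th, so the device is in saturation.
KCL at the drain: ½ k_n (V_GS − V_th)² = (V_DD − V_GS)/R.
Let x = V_GS − 0.71. Then 56.4 x² + x − 2.81 = 0, giving x = 0.214 V (positive root), so V_GS = 0.924 V.
I_D = (V_DD − V_GS)/R = (3.52 − 0.924) / 20.6 = 0.126 mA.

I_D = 0.126 mA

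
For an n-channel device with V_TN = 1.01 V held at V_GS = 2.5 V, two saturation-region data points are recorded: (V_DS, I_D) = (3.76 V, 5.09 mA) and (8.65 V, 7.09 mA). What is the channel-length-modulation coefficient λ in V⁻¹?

λ = 0.115 V⁻¹

With V_GS fixed, I_D ∝ (1 + λ V_DS) in saturation, so I_D2/I_D1 = (1 + λ V_DS2)/(1 + λ V_DS1).
7.09/5.09 = 1.393 = (1 + 8.65 λ)/(1 + 3.76 λ).
Solving: λ (I_D1 V_DS2 − I_D2 V_DS1) = I_D2 − I_D1, so λ = (7.09 − 5.09) / (5.09 × 8.65 − 7.09 × 3.76) = 2 / 17.4 = 0.115 V⁻¹.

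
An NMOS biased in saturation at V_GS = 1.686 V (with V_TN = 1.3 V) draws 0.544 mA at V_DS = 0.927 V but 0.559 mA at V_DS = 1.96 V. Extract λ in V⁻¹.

λ = 0.0274 V⁻¹

With V_GS fixed, I_D ∝ (1 + λ V_DS) in saturation, so I_D2/I_D1 = (1 + λ V_DS2)/(1 + λ V_DS1).
0.559/0.544 = 1.028 = (1 + 1.96 λ)/(1 + 0.927 λ).
Solving: λ (I_D1 V_DS2 − I_D2 V_DS1) = I_D2 − I_D1, so λ = (0.559 − 0.544) / (0.544 × 1.96 − 0.559 × 0.927) = 0.015 / 0.548 = 0.0274 V⁻¹.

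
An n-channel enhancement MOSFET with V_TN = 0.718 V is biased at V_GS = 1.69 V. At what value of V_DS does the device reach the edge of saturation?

The boundary between triode and saturation is V_DS = V_GS − V_TN = V_ov.
V_ov = 1.69 − 0.718 = 0.972 V.

V_DS,sat = 0.972 V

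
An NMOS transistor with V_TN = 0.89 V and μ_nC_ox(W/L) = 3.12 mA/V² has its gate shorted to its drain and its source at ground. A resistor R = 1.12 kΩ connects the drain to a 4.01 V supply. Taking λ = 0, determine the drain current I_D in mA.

With gate tied to drain, V_GS = V_DS ≥ V_GS − V_TN, so the device is in saturation.
KCL at the drain: ½ k_n (V_GS − V_TN)² = (V_DD − V_GS)/R.
Let x = V_GS − 0.89. Then 1.75 x² + x − 3.12 = 0, giving x = 1.08 V (positive root), so V_GS = 1.97 V.
I_D = (V_DD − V_GS)/R = (4.01 − 1.97) / 1.12 = 1.82 mA.

I_D = 1.82 mA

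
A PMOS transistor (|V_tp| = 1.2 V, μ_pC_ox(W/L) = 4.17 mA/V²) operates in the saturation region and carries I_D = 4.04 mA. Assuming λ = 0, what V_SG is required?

V_SG = 2.59 V

In saturation I_D = ½ k_p (V_SG − |V_tp|)², so V_SG − |V_tp| = √(2 I_D / k_p) = √(2 × 4.04 / 4.17) = 1.39 V.
V_SG = 1.2 + 1.39 = 2.59 V.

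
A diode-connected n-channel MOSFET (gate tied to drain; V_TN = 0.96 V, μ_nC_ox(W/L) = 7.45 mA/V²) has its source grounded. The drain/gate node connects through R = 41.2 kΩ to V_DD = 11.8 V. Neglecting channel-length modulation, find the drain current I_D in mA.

With gate tied to drain, V_GS = V_DS ≥ V_GS − V_TN, so the device is in saturation.
KCL at the drain: ½ k_n (V_GS − V_TN)² = (V_DD − V_GS)/R.
Let x = V_GS − 0.96. Then 153 x² + x − 10.84 = 0, giving x = 0.263 V (positive root), so V_GS = 1.22 V.
I_D = (V_DD − V_GS)/R = (11.8 − 1.22) / 41.2 = 0.257 mA.

I_D = 0.257 mA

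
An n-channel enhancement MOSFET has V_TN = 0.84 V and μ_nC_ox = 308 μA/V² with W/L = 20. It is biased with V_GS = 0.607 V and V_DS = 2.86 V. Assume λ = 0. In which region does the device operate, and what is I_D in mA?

Cutoff; I_D = 0 mA

V_GS = 0.607 V < V_TN = 0.84 V, so the transistor is in cutoff.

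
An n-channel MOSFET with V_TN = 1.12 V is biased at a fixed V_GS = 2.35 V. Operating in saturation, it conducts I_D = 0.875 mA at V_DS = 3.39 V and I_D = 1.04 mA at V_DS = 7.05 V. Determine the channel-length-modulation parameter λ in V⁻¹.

With V_GS fixed, I_D ∝ (1 + λ V_DS) in saturation, so I_D2/I_D1 = (1 + λ V_DS2)/(1 + λ V_DS1).
1.04/0.875 = 1.189 = (1 + 7.05 λ)/(1 + 3.39 λ).
Solving: λ (I_D1 V_DS2 − I_D2 V_DS1) = I_D2 − I_D1, so λ = (1.04 − 0.875) / (0.875 × 7.05 − 1.04 × 3.39) = 0.165 / 2.64 = 0.0624 V⁻¹.

λ = 0.0624 V⁻¹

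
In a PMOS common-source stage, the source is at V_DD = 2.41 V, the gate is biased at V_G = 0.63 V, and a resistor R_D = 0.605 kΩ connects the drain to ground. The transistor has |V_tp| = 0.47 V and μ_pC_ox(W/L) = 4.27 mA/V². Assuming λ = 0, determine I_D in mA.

V_SG = V_DD − V_G = 2.41 − 0.63 = 1.78 V, so V_ov = 1.78 − 0.47 = 1.31 V.
Assume saturation: I_D = ½ k_p V_ov² = 0.5 × 4.27 × 1.31² = 3.66 mA, giving V_SD = V_DD − I_D R_D = 2.41 − 3.66 × 0.605 = 0.193 V.
But 0.193 V < V_ov = 1.31 V, so the device is actually in triode.
In triode I_D = k_p[V_ov V_SD − ½ V_SD²] and I_D = (V_DD − V_SD)/R_D. Equating: 1.29 V_SD² − 4.384 V_SD + 2.41 = 0, giving V_SD = 0.69 V (the root below V_ov).
I_D = (2.41 − 0.69) / 0.605 = 2.84 mA.

I_D = 2.84 mA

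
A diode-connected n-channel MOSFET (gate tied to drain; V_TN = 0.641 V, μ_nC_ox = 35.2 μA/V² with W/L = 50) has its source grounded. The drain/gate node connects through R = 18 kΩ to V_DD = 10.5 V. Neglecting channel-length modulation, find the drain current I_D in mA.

I_D = 0.506 mA

With gate tied to drain, V_GS = V_DS ≥ V_GS − V_TN, so the device is in saturation.
k_n = μ_nC_ox · (W/L) = 1.76 mA/V².
KCL at the drain: ½ k_n (V_GS − V_TN)² = (V_DD − V_GS)/R.
Let x = V_GS − 0.641. Then 15.8 x² + x − 9.859 = 0, giving x = 0.758 V (positive root), so V_GS = 1.4 V.
I_D = (V_DD − V_GS)/R = (10.5 − 1.4) / 18 = 0.506 mA.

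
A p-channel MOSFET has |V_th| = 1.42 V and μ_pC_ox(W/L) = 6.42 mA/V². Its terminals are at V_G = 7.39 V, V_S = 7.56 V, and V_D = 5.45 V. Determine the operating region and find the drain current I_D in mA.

V_SG = V_S − V_G = 7.56 − 7.39 = 0.17 V; V_SD = V_S − V_D = 7.56 − 5.45 = 2.11 V.
V_SG = 0.17 V < |V_th| = 1.42 V, so the transistor is in cutoff.

Cutoff; I_D = 0 mA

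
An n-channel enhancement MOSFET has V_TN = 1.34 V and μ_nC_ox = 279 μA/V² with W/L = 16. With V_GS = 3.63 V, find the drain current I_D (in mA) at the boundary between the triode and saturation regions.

I_D = 11.7 mA

At the boundary V_DS = V_ov = V_GS − V_TN = 3.63 − 1.34 = 2.29 V.
k_n = μ_nC_ox · (W/L) = 4.464 mA/V².
I_D = ½ k_n V_ov² = 0.5 × 4.464 × 2.29² = 11.7 mA.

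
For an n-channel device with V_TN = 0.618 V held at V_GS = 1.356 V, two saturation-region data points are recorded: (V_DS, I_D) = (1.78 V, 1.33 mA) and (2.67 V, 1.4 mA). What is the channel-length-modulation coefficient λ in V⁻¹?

λ = 0.0661 V⁻¹

With V_GS fixed, I_D ∝ (1 + λ V_DS) in saturation, so I_D2/I_D1 = (1 + λ V_DS2)/(1 + λ V_DS1).
1.4/1.33 = 1.053 = (1 + 2.67 λ)/(1 + 1.78 λ).
Solving: λ (I_D1 V_DS2 − I_D2 V_DS1) = I_D2 − I_D1, so λ = (1.4 − 1.33) / (1.33 × 2.67 − 1.4 × 1.78) = 0.07 / 1.06 = 0.0661 V⁻¹.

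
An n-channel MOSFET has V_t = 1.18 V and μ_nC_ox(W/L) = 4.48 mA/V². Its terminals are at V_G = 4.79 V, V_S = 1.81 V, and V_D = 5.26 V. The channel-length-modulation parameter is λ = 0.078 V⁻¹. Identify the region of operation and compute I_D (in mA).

Saturation; I_D = 9.21 mA

V_GS = V_G − V_S = 4.79 − 1.81 = 2.98 V; V_DS = V_D − V_S = 5.26 − 1.81 = 3.45 V.
V_ov = V_GS − V_t = 2.98 − 1.18 = 1.8 V.
Since V_DS = 3.45 V ≥ V_ov = 1.8 V, the device is in saturation.
I_D = ½ k_n V_ov² (1 + λ V_DS) = 0.5 × 4.48 × 1.8² × (1 + 0.078 × 3.45) = 9.21 mA.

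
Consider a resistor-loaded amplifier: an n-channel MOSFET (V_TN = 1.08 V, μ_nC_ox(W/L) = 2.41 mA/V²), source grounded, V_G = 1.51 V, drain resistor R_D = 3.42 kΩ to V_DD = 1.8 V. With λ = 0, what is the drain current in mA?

I_D = 0.223 mA

V_GS = V_G = 1.51 V, so V_ov = 1.51 − 1.08 = 0.43 V.
Assume saturation: I_D = ½ k_n V_ov² = 0.5 × 2.41 × 0.43² = 0.223 mA, giving V_DS = V_DD − I_D R_D = 1.8 − 0.223 × 3.42 = 1.04 V.
V_DS = 1.04 V ≥ V_ov = 0.43 V, confirming saturation.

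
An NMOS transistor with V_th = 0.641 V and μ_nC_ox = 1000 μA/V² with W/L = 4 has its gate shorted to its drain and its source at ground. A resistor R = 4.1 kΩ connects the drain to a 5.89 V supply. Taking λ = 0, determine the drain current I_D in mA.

With gate tied to drain, V_GS = V_DS ≥ V_GS − V_th, so the device is in saturation.
k_n = μ_nC_ox · (W/L) = 4 mA/V².
KCL at the drain: ½ k_n (V_GS − V_th)² = (V_DD − V_GS)/R.
Let x = V_GS − 0.641. Then 8.2 x² + x − 5.249 = 0, giving x = 0.741 V (positive root), so V_GS = 1.38 V.
I_D = (V_DD − V_GS)/R = (5.89 − 1.38) / 4.1 = 1.1 mA.

I_D = 1.10 mA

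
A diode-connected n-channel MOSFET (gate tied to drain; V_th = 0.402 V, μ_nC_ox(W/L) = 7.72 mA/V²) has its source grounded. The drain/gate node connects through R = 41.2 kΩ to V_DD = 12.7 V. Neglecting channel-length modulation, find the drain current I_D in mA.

I_D = 0.292 mA

With gate tied to drain, V_GS = V_DS ≥ V_GS − V_th, so the device is in saturation.
KCL at the drain: ½ k_n (V_GS − V_th)² = (V_DD − V_GS)/R.
Let x = V_GS − 0.402. Then 159 x² + x − 12.3 = 0, giving x = 0.275 V (positive root), so V_GS = 0.677 V.
I_D = (V_DD − V_GS)/R = (12.7 − 0.677) / 41.2 = 0.292 mA.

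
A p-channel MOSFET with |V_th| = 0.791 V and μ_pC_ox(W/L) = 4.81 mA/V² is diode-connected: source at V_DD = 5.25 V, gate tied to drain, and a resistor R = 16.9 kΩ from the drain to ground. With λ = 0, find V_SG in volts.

With gate tied to drain, V_SG = V_SD ≥ V_SG − |V_th|, so the device is in saturation.
KCL at the drain: ½ k_p (V_SG − |V_th|)² = (V_DD − V_SG)/R.
Let x = V_SG − 0.791. Then 40.6 x² + x − 4.459 = 0, giving x = 0.319 V (positive root), so V_SG = 1.11 V.
I_D = (V_DD − V_SG)/R = (5.25 − 1.11) / 16.9 = 0.245 mA.

V_SG = 1.11 V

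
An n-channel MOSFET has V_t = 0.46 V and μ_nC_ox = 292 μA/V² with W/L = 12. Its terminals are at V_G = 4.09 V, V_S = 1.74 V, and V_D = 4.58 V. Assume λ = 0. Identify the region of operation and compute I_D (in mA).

Saturation; I_D = 6.26 mA

V_GS = V_G − V_S = 4.09 − 1.74 = 2.35 V; V_DS = V_D − V_S = 4.58 − 1.74 = 2.84 V.
k_n = μ_nC_ox · (W/L) = 3.504 mA/V².
V_ov = V_GS − V_t = 2.35 − 0.46 = 1.89 V.
Since V_DS = 2.84 V ≥ V_ov = 1.89 V, the device is in saturation.
I_D = ½ k_n V_ov² = 0.5 × 3.504 × 1.89² = 6.26 mA.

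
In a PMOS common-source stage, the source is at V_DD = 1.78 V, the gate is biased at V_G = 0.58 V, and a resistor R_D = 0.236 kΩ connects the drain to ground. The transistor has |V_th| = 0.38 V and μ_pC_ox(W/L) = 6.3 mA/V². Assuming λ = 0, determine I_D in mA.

V_SG = V_DD − V_G = 1.78 − 0.58 = 1.2 V, so V_ov = 1.2 − 0.38 = 0.82 V.
Assume saturation: I_D = ½ k_p V_ov² = 0.5 × 6.3 × 0.82² = 2.12 mA, giving V_SD = V_DD − I_D R_D = 1.78 − 2.12 × 0.236 = 1.28 V.
V_SD = 1.28 V ≥ V_ov = 0.82 V, confirming saturation.

I_D = 2.12 mA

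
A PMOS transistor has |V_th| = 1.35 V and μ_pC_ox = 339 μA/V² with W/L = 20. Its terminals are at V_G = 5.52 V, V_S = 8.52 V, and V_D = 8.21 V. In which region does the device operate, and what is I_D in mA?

V_SG = V_S − V_G = 8.52 − 5.52 = 3 V; V_SD = V_S − V_D = 8.52 − 8.21 = 0.31 V.
k_p = μ_pC_ox · (W/L) = 6.78 mA/V².
V_ov = V_SG − |V_th| = 3 − 1.35 = 1.65 V.
Since V_SD = 0.31 V < V_ov = 1.65 V, the device is in the triode region.
I_D = k_p [V_ov · V_SD − ½ V_SD²] = 6.78 × [1.65 × 0.31 − 0.5 × 0.31²] = 3.14 mA.

Triode; I_D = 3.14 mA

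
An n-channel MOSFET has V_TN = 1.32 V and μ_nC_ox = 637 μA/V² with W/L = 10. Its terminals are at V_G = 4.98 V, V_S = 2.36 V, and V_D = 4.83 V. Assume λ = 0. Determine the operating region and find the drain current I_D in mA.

Saturation; I_D = 5.38 mA

V_GS = V_G − V_S = 4.98 − 2.36 = 2.62 V; V_DS = V_D − V_S = 4.83 − 2.36 = 2.47 V.
k_n = μ_nC_ox · (W/L) = 6.37 mA/V².
V_ov = V_GS − V_TN = 2.62 − 1.32 = 1.3 V.
Since V_DS = 2.47 V ≥ V_ov = 1.3 V, the device is in saturation.
I_D = ½ k_n V_ov² = 0.5 × 6.37 × 1.3² = 5.38 mA.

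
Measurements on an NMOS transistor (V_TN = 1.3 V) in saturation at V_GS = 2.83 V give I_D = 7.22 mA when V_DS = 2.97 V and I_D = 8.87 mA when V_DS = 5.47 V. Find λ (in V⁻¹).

With V_GS fixed, I_D ∝ (1 + λ V_DS) in saturation, so I_D2/I_D1 = (1 + λ V_DS2)/(1 + λ V_DS1).
8.87/7.22 = 1.229 = (1 + 5.47 λ)/(1 + 2.97 λ).
Solving: λ (I_D1 V_DS2 − I_D2 V_DS1) = I_D2 − I_D1, so λ = (8.87 − 7.22) / (7.22 × 5.47 − 8.87 × 2.97) = 1.65 / 13.1 = 0.125 V⁻¹.

λ = 0.125 V⁻¹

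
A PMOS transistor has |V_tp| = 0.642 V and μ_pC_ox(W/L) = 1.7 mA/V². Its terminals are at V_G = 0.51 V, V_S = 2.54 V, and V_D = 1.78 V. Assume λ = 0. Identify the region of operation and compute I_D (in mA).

Triode; I_D = 1.30 mA

V_SG = V_S − V_G = 2.54 − 0.51 = 2.03 V; V_SD = V_S − V_D = 2.54 − 1.78 = 0.76 V.
V_ov = V_SG − |V_tp| = 2.03 − 0.642 = 1.39 V.
Since V_SD = 0.76 V < V_ov = 1.39 V, the device is in the triode region.
I_D = k_p [V_ov · V_SD − ½ V_SD²] = 1.7 × [1.39 × 0.76 − 0.5 × 0.76²] = 1.3 mA.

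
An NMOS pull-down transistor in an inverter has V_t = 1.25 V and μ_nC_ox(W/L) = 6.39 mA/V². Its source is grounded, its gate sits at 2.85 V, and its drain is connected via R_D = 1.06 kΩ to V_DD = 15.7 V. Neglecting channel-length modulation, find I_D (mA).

V_GS = V_G = 2.85 V, so V_ov = 2.85 − 1.25 = 1.6 V.
Assume saturation: I_D = ½ k_n V_ov² = 0.5 × 6.39 × 1.6² = 8.18 mA, giving V_DS = V_DD − I_D R_D = 15.7 − 8.18 × 1.06 = 7.03 V.
V_DS = 7.03 V ≥ V_ov = 1.6 V, confirming saturation.

I_D = 8.18 mA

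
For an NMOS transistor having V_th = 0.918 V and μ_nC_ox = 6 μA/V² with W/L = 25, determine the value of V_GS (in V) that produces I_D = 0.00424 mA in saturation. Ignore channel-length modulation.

V_GS = 1.16 V

k_n = μ_nC_ox · (W/L) = 0.15 mA/V².
In saturation I_D = ½ k_n (V_GS − V_th)², so V_GS − V_th = √(2 I_D / k_n) = √(2 × 0.00424 / 0.15) = 0.238 V.
V_GS = 0.918 + 0.238 = 1.16 V.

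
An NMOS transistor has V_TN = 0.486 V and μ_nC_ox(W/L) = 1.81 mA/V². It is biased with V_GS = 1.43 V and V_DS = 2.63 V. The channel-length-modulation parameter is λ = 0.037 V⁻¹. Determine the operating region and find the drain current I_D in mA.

Saturation; I_D = 0.885 mA

V_ov = V_GS − V_TN = 1.43 − 0.486 = 0.944 V.
Since V_DS = 2.63 V ≥ V_ov = 0.944 V, the device is in saturation.
I_D = ½ k_n V_ov² (1 + λ V_DS) = 0.5 × 1.81 × 0.944² × (1 + 0.037 × 2.63) = 0.885 mA.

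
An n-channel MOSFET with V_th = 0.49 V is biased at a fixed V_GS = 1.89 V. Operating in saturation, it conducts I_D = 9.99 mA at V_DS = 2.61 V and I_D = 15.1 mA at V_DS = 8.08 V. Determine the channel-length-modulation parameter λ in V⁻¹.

With V_GS fixed, I_D ∝ (1 + λ V_DS) in saturation, so I_D2/I_D1 = (1 + λ V_DS2)/(1 + λ V_DS1).
15.1/9.99 = 1.512 = (1 + 8.08 λ)/(1 + 2.61 λ).
Solving: λ (I_D1 V_DS2 − I_D2 V_DS1) = I_D2 − I_D1, so λ = (15.1 − 9.99) / (9.99 × 8.08 − 15.1 × 2.61) = 5.11 / 41.3 = 0.124 V⁻¹.

λ = 0.124 V⁻¹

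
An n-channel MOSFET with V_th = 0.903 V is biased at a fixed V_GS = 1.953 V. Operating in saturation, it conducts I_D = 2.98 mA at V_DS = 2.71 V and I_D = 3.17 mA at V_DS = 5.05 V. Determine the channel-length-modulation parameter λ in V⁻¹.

λ = 0.0294 V⁻¹

With V_GS fixed, I_D ∝ (1 + λ V_DS) in saturation, so I_D2/I_D1 = (1 + λ V_DS2)/(1 + λ V_DS1).
3.17/2.98 = 1.064 = (1 + 5.05 λ)/(1 + 2.71 λ).
Solving: λ (I_D1 V_DS2 − I_D2 V_DS1) = I_D2 − I_D1, so λ = (3.17 − 2.98) / (2.98 × 5.05 − 3.17 × 2.71) = 0.19 / 6.46 = 0.0294 V⁻¹.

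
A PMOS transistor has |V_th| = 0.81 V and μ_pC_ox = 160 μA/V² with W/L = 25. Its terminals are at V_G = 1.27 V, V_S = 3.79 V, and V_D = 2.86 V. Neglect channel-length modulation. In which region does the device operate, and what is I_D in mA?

Triode; I_D = 4.63 mA

V_SG = V_S − V_G = 3.79 − 1.27 = 2.52 V; V_SD = V_S − V_D = 3.79 − 2.86 = 0.93 V.
k_p = μ_pC_ox · (W/L) = 4 mA/V².
V_ov = V_SG − |V_th| = 2.52 − 0.81 = 1.71 V.
Since V_SD = 0.93 V < V_ov = 1.71 V, the device is in the triode region.
I_D = k_p [V_ov · V_SD − ½ V_SD²] = 4 × [1.71 × 0.93 − 0.5 × 0.93²] = 4.63 mA.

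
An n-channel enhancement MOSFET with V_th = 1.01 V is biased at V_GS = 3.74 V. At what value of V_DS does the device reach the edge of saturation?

V_DS,sat = 2.73 V

The boundary between triode and saturation is V_DS = V_GS − V_th = V_ov.
V_ov = 3.74 − 1.01 = 2.73 V.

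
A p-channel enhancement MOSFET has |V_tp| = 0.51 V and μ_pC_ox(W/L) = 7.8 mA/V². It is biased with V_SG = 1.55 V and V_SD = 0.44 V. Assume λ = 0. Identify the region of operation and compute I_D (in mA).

V_ov = V_SG − |V_tp| = 1.55 − 0.51 = 1.04 V.
Since V_SD = 0.44 V < V_ov = 1.04 V, the device is in the triode region.
I_D = k_p [V_ov · V_SD − ½ V_SD²] = 7.8 × [1.04 × 0.44 − 0.5 × 0.44²] = 2.81 mA.

Triode; I_D = 2.81 mA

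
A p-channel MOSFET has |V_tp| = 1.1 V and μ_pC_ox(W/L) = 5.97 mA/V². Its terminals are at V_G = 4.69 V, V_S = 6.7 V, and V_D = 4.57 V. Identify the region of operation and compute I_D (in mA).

V_SG = V_S − V_G = 6.7 − 4.69 = 2.01 V; V_SD = V_S − V_D = 6.7 − 4.57 = 2.13 V.
V_ov = V_SG − |V_tp| = 2.01 − 1.1 = 0.91 V.
Since V_SD = 2.13 V ≥ V_ov = 0.91 V, the device is in saturation.
I_D = ½ k_p V_ov² = 0.5 × 5.97 × 0.91² = 2.47 mA.

Saturation; I_D = 2.47 mA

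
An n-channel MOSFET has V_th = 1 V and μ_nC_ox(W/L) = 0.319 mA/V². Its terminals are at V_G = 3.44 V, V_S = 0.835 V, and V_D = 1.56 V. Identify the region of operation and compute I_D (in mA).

Triode; I_D = 0.287 mA

V_GS = V_G − V_S = 3.44 − 0.835 = 2.6 V; V_DS = V_D − V_S = 1.56 − 0.835 = 0.725 V.
V_ov = V_GS − V_th = 2.6 − 1 = 1.6 V.
Since V_DS = 0.725 V < V_ov = 1.6 V, the device is in the triode region.
I_D = k_n [V_ov · V_DS − ½ V_DS²] = 0.319 × [1.6 × 0.725 − 0.5 × 0.725²] = 0.287 mA.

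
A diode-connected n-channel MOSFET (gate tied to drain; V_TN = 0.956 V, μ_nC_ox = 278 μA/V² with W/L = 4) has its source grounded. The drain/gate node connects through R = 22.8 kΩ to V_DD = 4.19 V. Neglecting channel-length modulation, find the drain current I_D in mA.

With gate tied to drain, V_GS = V_DS ≥ V_GS − V_TN, so the device is in saturation.
k_n = μ_nC_ox · (W/L) = 1.112 mA/V².
KCL at the drain: ½ k_n (V_GS − V_TN)² = (V_DD − V_GS)/R.
Let x = V_GS − 0.956. Then 12.7 x² + x − 3.234 = 0, giving x = 0.467 V (positive root), so V_GS = 1.42 V.
I_D = (V_DD − V_GS)/R = (4.19 − 1.42) / 22.8 = 0.121 mA.

I_D = 0.121 mA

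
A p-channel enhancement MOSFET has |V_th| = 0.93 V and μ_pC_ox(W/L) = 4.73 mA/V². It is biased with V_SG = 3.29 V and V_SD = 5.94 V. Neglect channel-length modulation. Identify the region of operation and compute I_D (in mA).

V_ov = V_SG − |V_th| = 3.29 − 0.93 = 2.36 V.
Since V_SD = 5.94 V ≥ V_ov = 2.36 V, the device is in saturation.
I_D = ½ k_p V_ov² = 0.5 × 4.73 × 2.36² = 13.2 mA.

Saturation; I_D = 13.2 mA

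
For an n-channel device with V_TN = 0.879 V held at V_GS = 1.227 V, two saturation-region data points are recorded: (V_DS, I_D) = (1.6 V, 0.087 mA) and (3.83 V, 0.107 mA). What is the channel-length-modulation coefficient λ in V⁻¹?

λ = 0.123 V⁻¹

With V_GS fixed, I_D ∝ (1 + λ V_DS) in saturation, so I_D2/I_D1 = (1 + λ V_DS2)/(1 + λ V_DS1).
0.107/0.087 = 1.23 = (1 + 3.83 λ)/(1 + 1.6 λ).
Solving: λ (I_D1 V_DS2 − I_D2 V_DS1) = I_D2 − I_D1, so λ = (0.107 − 0.087) / (0.087 × 3.83 − 0.107 × 1.6) = 0.02 / 0.162 = 0.123 V⁻¹.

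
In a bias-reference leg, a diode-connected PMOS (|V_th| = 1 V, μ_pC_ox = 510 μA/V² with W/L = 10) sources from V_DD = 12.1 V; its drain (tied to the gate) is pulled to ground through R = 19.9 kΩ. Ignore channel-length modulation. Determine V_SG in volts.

V_SG = 1.46 V

With gate tied to drain, V_SG = V_SD ≥ V_SG − |V_th|, so the device is in saturation.
k_p = μ_pC_ox · (W/L) = 5.1 mA/V².
KCL at the drain: ½ k_p (V_SG − |V_th|)² = (V_DD − V_SG)/R.
Let x = V_SG − 1. Then 50.7 x² + x − 11.1 = 0, giving x = 0.458 V (positive root), so V_SG = 1.46 V.
I_D = (V_DD − V_SG)/R = (12.1 − 1.46) / 19.9 = 0.535 mA.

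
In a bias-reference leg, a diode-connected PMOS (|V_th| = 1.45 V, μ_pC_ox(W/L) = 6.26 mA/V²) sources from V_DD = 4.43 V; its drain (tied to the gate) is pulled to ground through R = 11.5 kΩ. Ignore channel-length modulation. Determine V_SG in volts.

V_SG = 1.72 V

With gate tied to drain, V_SG = V_SD ≥ V_SG − |V_th|, so the device is in saturation.
KCL at the drain: ½ k_p (V_SG − |V_th|)² = (V_DD − V_SG)/R.
Let x = V_SG − 1.45. Then 36 x² + x − 2.98 = 0, giving x = 0.274 V (positive root), so V_SG = 1.72 V.
I_D = (V_DD − V_SG)/R = (4.43 − 1.72) / 11.5 = 0.235 mA.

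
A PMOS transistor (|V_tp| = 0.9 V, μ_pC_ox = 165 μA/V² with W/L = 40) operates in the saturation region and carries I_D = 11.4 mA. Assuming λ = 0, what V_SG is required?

k_p = μ_pC_ox · (W/L) = 6.6 mA/V².
In saturation I_D = ½ k_p (V_SG − |V_tp|)², so V_SG − |V_tp| = √(2 I_D / k_p) = √(2 × 11.4 / 6.6) = 1.86 V.
V_SG = 0.9 + 1.86 = 2.76 V.

V_SG = 2.76 V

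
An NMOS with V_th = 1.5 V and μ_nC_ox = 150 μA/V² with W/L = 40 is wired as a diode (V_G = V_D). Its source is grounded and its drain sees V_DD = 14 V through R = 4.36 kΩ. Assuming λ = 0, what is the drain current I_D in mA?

With gate tied to drain, V_GS = V_DS ≥ V_GS − V_th, so the device is in saturation.
k_n = μ_nC_ox · (W/L) = 6 mA/V².
KCL at the drain: ½ k_n (V_GS − V_th)² = (V_DD − V_GS)/R.
Let x = V_GS − 1.5. Then 13.1 x² + x − 12.5 = 0, giving x = 0.94 V (positive root), so V_GS = 2.44 V.
I_D = (V_DD − V_GS)/R = (14 − 2.44) / 4.36 = 2.65 mA.

I_D = 2.65 mA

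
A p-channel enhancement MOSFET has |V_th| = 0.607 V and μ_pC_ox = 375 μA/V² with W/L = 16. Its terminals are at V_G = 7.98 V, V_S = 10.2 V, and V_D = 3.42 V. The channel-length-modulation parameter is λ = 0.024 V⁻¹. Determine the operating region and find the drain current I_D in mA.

V_SG = V_S − V_G = 10.2 − 7.98 = 2.22 V; V_SD = V_S − V_D = 10.2 − 3.42 = 6.78 V.
k_p = μ_pC_ox · (W/L) = 6 mA/V².
V_ov = V_SG − |V_th| = 2.22 − 0.607 = 1.61 V.
Since V_SD = 6.78 V ≥ V_ov = 1.61 V, the device is in saturation.
I_D = ½ k_p V_ov² (1 + λ V_SD) = 0.5 × 6 × 1.61² × (1 + 0.024 × 6.78) = 9.08 mA.

Saturation; I_D = 9.08 mA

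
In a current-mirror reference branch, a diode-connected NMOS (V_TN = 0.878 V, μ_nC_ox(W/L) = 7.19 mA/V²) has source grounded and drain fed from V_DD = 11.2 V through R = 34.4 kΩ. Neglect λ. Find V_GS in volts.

V_GS = 1.16 V

With gate tied to drain, V_GS = V_DS ≥ V_GS − V_TN, so the device is in saturation.
KCL at the drain: ½ k_n (V_GS − V_TN)² = (V_DD − V_GS)/R.
Let x = V_GS − 0.878. Then 124 x² + x − 10.32 = 0, giving x = 0.285 V (positive root), so V_GS = 1.16 V.
I_D = (V_DD − V_GS)/R = (11.2 − 1.16) / 34.4 = 0.292 mA.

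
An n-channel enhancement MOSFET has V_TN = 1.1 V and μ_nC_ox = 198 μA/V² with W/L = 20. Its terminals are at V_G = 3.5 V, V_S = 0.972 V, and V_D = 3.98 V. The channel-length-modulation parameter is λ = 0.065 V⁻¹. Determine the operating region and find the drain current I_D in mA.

Saturation; I_D = 4.83 mA

V_GS = V_G − V_S = 3.5 − 0.972 = 2.53 V; V_DS = V_D − V_S = 3.98 − 0.972 = 3.01 V.
k_n = μ_nC_ox · (W/L) = 3.96 mA/V².
V_ov = V_GS − V_TN = 2.53 − 1.1 = 1.43 V.
Since V_DS = 3.01 V ≥ V_ov = 1.43 V, the device is in saturation.
I_D = ½ k_n V_ov² (1 + λ V_DS) = 0.5 × 3.96 × 1.43² × (1 + 0.065 × 3.01) = 4.83 mA.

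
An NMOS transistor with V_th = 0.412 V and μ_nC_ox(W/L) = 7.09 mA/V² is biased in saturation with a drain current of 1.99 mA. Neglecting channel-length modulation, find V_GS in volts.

V_GS = 1.16 V

In saturation I_D = ½ k_n (V_GS − V_th)², so V_GS − V_th = √(2 I_D / k_n) = √(2 × 1.99 / 7.09) = 0.749 V.
V_GS = 0.412 + 0.749 = 1.16 V.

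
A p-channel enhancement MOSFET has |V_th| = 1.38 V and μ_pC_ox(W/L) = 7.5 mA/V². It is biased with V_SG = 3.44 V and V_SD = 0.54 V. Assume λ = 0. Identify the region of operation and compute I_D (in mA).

V_ov = V_SG − |V_th| = 3.44 − 1.38 = 2.06 V.
Since V_SD = 0.54 V < V_ov = 2.06 V, the device is in the triode region.
I_D = k_p [V_ov · V_SD − ½ V_SD²] = 7.5 × [2.06 × 0.54 − 0.5 × 0.54²] = 7.25 mA.

Triode; I_D = 7.25 mA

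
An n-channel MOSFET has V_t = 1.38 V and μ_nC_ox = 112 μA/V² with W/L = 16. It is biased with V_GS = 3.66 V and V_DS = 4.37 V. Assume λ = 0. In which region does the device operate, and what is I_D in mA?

Saturation; I_D = 4.66 mA

k_n = μ_nC_ox · (W/L) = 1.792 mA/V².
V_ov = V_GS − V_t = 3.66 − 1.38 = 2.28 V.
Since V_DS = 4.37 V ≥ V_ov = 2.28 V, the device is in saturation.
I_D = ½ k_n V_ov² = 0.5 × 1.792 × 2.28² = 4.66 mA.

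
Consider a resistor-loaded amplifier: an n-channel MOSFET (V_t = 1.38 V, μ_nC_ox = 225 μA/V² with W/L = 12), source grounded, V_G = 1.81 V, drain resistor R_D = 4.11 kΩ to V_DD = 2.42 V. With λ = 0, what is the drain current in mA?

I_D = 0.250 mA

V_GS = V_G = 1.81 V, so V_ov = 1.81 − 1.38 = 0.43 V.
k_n = μ_nC_ox · (W/L) = 2.7 mA/V².
Assume saturation: I_D = ½ k_n V_ov² = 0.5 × 2.7 × 0.43² = 0.25 mA, giving V_DS = V_DD − I_D R_D = 2.42 − 0.25 × 4.11 = 1.39 V.
V_DS = 1.39 V ≥ V_ov = 0.43 V, confirming saturation.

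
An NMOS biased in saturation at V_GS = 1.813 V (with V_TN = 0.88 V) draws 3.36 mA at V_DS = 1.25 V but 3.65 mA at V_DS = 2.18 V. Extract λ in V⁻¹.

λ = 0.105 V⁻¹

With V_GS fixed, I_D ∝ (1 + λ V_DS) in saturation, so I_D2/I_D1 = (1 + λ V_DS2)/(1 + λ V_DS1).
3.65/3.36 = 1.086 = (1 + 2.18 λ)/(1 + 1.25 λ).
Solving: λ (I_D1 V_DS2 − I_D2 V_DS1) = I_D2 − I_D1, so λ = (3.65 − 3.36) / (3.36 × 2.18 − 3.65 × 1.25) = 0.29 / 2.76 = 0.105 V⁻¹.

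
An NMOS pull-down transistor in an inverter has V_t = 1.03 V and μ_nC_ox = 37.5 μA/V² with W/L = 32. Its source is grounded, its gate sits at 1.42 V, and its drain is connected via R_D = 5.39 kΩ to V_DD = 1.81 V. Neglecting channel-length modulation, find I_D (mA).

I_D = 0.0913 mA

V_GS = V_G = 1.42 V, so V_ov = 1.42 − 1.03 = 0.39 V.
k_n = μ_nC_ox · (W/L) = 1.2 mA/V².
Assume saturation: I_D = ½ k_n V_ov² = 0.5 × 1.2 × 0.39² = 0.0913 mA, giving V_DS = V_DD − I_D R_D = 1.81 − 0.0913 × 5.39 = 1.32 V.
V_DS = 1.32 V ≥ V_ov = 0.39 V, confirming saturation.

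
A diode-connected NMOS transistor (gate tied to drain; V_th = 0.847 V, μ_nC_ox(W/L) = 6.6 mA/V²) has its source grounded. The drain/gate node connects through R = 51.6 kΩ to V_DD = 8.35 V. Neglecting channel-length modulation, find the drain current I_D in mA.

I_D = 0.141 mA

With gate tied to drain, V_GS = V_DS ≥ V_GS − V_th, so the device is in saturation.
KCL at the drain: ½ k_n (V_GS − V_th)² = (V_DD − V_GS)/R.
Let x = V_GS − 0.847. Then 170 x² + x − 7.503 = 0, giving x = 0.207 V (positive root), so V_GS = 1.05 V.
I_D = (V_DD − V_GS)/R = (8.35 − 1.05) / 51.6 = 0.141 mA.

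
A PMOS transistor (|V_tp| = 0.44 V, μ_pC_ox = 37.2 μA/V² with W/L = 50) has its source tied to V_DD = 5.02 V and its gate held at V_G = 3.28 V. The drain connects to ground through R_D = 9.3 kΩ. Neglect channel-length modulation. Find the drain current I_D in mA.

I_D = 0.515 mA

V_SG = V_DD − V_G = 5.02 − 3.28 = 1.74 V, so V_ov = 1.74 − 0.44 = 1.3 V.
k_p = μ_pC_ox · (W/L) = 1.86 mA/V².
Assume saturation: I_D = ½ k_p V_ov² = 0.5 × 1.86 × 1.3² = 1.57 mA, giving V_SD = V_DD − I_D R_D = 5.02 − 1.57 × 9.3 = -9.6 V.
But -9.6 V < V_ov = 1.3 V, so the device is actually in triode.
In triode I_D = k_p[V_ov V_SD − ½ V_SD²] and I_D = (V_DD − V_SD)/R_D. Equating: 8.65 V_SD² − 23.49 V_SD + 5.02 = 0, giving V_SD = 0.234 V (the root below V_ov).
I_D = (5.02 − 0.234) / 9.3 = 0.515 mA.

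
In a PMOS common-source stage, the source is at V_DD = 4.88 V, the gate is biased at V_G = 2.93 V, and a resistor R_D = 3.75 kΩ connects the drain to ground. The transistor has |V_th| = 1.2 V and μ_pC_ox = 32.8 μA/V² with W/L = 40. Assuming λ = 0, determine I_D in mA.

I_D = 0.369 mA

V_SG = V_DD − V_G = 4.88 − 2.93 = 1.95 V, so V_ov = 1.95 − 1.2 = 0.75 V.
k_p = μ_pC_ox · (W/L) = 1.312 mA/V².
Assume saturation: I_D = ½ k_p V_ov² = 0.5 × 1.312 × 0.75² = 0.369 mA, giving V_SD = V_DD − I_D R_D = 4.88 − 0.369 × 3.75 = 3.5 V.
V_SD = 3.5 V ≥ V_ov = 0.75 V, confirming saturation.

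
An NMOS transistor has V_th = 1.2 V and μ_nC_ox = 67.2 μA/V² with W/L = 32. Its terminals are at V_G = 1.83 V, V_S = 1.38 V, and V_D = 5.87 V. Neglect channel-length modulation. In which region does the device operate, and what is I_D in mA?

Cutoff; I_D = 0 mA

V_GS = V_G − V_S = 1.83 − 1.38 = 0.45 V; V_DS = V_D − V_S = 5.87 − 1.38 = 4.49 V.
V_GS = 0.45 V < V_th = 1.2 V, so the transistor is in cutoff.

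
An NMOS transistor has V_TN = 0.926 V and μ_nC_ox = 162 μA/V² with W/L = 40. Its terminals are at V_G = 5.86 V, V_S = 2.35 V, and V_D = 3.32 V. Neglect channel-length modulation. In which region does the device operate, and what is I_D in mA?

V_GS = V_G − V_S = 5.86 − 2.35 = 3.51 V; V_DS = V_D − V_S = 3.32 − 2.35 = 0.97 V.
k_n = μ_nC_ox · (W/L) = 6.48 mA/V².
V_ov = V_GS − V_TN = 3.51 − 0.926 = 2.58 V.
Since V_DS = 0.97 V < V_ov = 2.58 V, the device is in the triode region.
I_D = k_n [V_ov · V_DS − ½ V_DS²] = 6.48 × [2.58 × 0.97 − 0.5 × 0.97²] = 13.2 mA.

Triode; I_D = 13.2 mA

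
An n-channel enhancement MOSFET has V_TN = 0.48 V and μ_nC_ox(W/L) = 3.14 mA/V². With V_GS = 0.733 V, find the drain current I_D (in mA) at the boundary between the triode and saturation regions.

At the boundary V_DS = V_ov = V_GS − V_TN = 0.733 − 0.48 = 0.253 V.
I_D = ½ k_n V_ov² = 0.5 × 3.14 × 0.253² = 0.1 mA.

I_D = 0.100 mA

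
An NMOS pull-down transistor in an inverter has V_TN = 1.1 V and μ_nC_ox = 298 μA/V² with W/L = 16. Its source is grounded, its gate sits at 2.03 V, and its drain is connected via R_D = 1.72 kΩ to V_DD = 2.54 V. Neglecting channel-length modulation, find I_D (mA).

V_GS = V_G = 2.03 V, so V_ov = 2.03 − 1.1 = 0.93 V.
k_n = μ_nC_ox · (W/L) = 4.768 mA/V².
Assume saturation: I_D = ½ k_n V_ov² = 0.5 × 4.768 × 0.93² = 2.06 mA, giving V_DS = V_DD − I_D R_D = 2.54 − 2.06 × 1.72 = -1.01 V.
But -1.01 V < V_ov = 0.93 V, so the device is actually in triode.
In triode I_D = k_n[V_ov V_DS − ½ V_DS²] and I_D = (V_DD − V_DS)/R_D. Equating: 4.1 V_DS² − 8.627 V_DS + 2.54 = 0, giving V_DS = 0.354 V (the root below V_ov).
I_D = (2.54 − 0.354) / 1.72 = 1.27 mA.

I_D = 1.27 mA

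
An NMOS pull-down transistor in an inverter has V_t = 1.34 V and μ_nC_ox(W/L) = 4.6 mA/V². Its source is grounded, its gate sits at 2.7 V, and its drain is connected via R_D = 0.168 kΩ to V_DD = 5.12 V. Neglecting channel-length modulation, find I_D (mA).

V_GS = V_G = 2.7 V, so V_ov = 2.7 − 1.34 = 1.36 V.
Assume saturation: I_D = ½ k_n V_ov² = 0.5 × 4.6 × 1.36² = 4.25 mA, giving V_DS = V_DD − I_D R_D = 5.12 − 4.25 × 0.168 = 4.41 V.
V_DS = 4.41 V ≥ V_ov = 1.36 V, confirming saturation.

I_D = 4.25 mA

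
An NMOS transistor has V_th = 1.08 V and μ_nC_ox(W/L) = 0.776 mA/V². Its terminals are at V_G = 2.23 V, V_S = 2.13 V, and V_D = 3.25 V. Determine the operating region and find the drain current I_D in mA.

Cutoff; I_D = 0 mA

V_GS = V_G − V_S = 2.23 − 2.13 = 0.1 V; V_DS = V_D − V_S = 3.25 − 2.13 = 1.12 V.
V_GS = 0.1 V < V_th = 1.08 V, so the transistor is in cutoff.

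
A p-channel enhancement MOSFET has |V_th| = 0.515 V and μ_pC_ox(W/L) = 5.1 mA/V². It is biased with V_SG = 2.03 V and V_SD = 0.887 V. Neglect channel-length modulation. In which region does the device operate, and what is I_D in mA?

V_ov = V_SG − |V_th| = 2.03 − 0.515 = 1.51 V.
Since V_SD = 0.887 V < V_ov = 1.51 V, the device is in the triode region.
I_D = k_p [V_ov · V_SD − ½ V_SD²] = 5.1 × [1.51 × 0.887 − 0.5 × 0.887²] = 4.85 mA.

Triode; I_D = 4.85 mA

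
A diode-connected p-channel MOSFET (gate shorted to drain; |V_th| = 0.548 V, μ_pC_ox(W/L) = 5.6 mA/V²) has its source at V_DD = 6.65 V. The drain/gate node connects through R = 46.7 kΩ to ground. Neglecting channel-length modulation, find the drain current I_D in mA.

I_D = 0.126 mA

With gate tied to drain, V_SG = V_SD ≥ V_SG − |V_th|, so the device is in saturation.
KCL at the drain: ½ k_p (V_SG − |V_th|)² = (V_DD − V_SG)/R.
Let x = V_SG − 0.548. Then 131 x² + x − 6.102 = 0, giving x = 0.212 V (positive root), so V_SG = 0.76 V.
I_D = (V_DD − V_SG)/R = (6.65 − 0.76) / 46.7 = 0.126 mA.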